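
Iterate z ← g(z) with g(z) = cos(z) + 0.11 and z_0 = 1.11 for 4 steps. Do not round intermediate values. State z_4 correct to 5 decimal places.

0.88540

z_1 = g(1.110000) = 0.554662
z_2 = g(0.554662) = 0.960079
z_3 = g(0.960079) = 0.683455
z_4 = g(0.683455) = 0.885395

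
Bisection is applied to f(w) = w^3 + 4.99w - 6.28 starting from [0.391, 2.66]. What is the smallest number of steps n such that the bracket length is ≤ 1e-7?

Initial width b − a = 2.66 − 0.391 = 2.269000.
After n steps the width is (b−a)/2^n; need (b−a)/2^n ≤ 1e-7.
So n ≥ log₂(2.269000/1e-7) = log₂(22690000.0000) ≈ 24.4356.
Hence n = 25.

25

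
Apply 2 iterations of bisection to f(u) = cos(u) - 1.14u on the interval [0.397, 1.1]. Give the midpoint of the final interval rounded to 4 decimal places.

0.6606

f(0.397000) = 0.469645, f(1.100000) = -0.800404 (opposite signs)
step 1: m = 0.748500, f(m) = -0.120579 < 0 → root in [0.397000, 0.748500]
step 2: m = 0.572750, f(m) = 0.187479 > 0 → root in [0.572750, 0.748500]
Midpoint of [0.572750, 0.748500] = 0.660625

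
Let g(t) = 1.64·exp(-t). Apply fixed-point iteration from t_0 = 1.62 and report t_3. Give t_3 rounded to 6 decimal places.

t_1 = g(1.620000) = 0.324554
t_2 = g(0.324554) = 1.185474
t_3 = g(1.185474) = 0.501186

0.501186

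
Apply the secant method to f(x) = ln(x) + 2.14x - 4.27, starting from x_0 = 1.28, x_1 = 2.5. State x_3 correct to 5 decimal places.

f(x_0) = -1.283940, f(x_1) = 1.996291
x_2 = 2.500000 - (1.996291)·(2.500000 - 1.280000)/(1.996291 - (-1.283940)) = 1.757529; f(x_2) = 0.055022
x_3 = 1.757529 - (0.055022)·(1.757529 - 2.500000)/(0.055022 - (1.996291)) = 1.736485; f(x_3) = -0.002058

1.73649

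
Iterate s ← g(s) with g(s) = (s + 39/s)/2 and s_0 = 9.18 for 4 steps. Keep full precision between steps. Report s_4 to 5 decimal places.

6.24500

s_1 = g(9.180000) = 6.714183
s_2 = g(6.714183) = 6.261391
s_3 = g(6.261391) = 6.245019
s_4 = g(6.245019) = 6.244998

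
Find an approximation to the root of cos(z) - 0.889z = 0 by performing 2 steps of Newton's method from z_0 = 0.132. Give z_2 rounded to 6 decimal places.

0.797772

f'(z) = -sin(z) - 0.889
z_0 = 0.132000: f = 0.873953, f' = -1.020617 → z_1 = 0.132000 - (0.873953)/(-1.020617) = 0.988298
z_1 = 0.988298: f = -0.328486, f' = -1.724091 → z_2 = 0.988298 - (-0.328486)/(-1.724091) = 0.797772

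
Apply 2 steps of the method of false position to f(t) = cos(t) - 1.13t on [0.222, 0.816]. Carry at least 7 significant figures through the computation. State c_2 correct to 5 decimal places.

f(0.222000) = 0.724599, f(0.816000) = -0.236940
step 1: c = 0.669628, f(c) = 0.027373 > 0 → new bracket [0.669628, 0.816000]
step 2: c = 0.684787, f(c) = 0.000745 > 0 → new bracket [0.684787, 0.816000]

0.68479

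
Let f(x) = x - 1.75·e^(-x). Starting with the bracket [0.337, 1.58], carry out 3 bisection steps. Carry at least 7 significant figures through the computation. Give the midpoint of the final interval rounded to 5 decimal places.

f(0.337000) = -0.912340, f(1.580000) = 1.219544 (opposite signs)
step 1: m = 0.958500, f(m) = 0.287432 > 0 → root in [0.337000, 0.958500]
step 2: m = 0.647750, f(m) = -0.267888 < 0 → root in [0.647750, 0.958500]
step 3: m = 0.803125, f(m) = 0.019253 > 0 → root in [0.647750, 0.803125]
Midpoint of [0.647750, 0.803125] = 0.725438

0.72544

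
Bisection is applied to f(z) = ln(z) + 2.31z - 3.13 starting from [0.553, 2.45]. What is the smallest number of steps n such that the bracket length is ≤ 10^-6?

Initial width b − a = 2.45 − 0.553 = 1.897000.
After n steps the width is (b−a)/2^n; need (b−a)/2^n ≤ 10^-6.
So n ≥ log₂(1.897000/10^-6) = log₂(1897000.0000) ≈ 20.8553.
Hence n = 21.

21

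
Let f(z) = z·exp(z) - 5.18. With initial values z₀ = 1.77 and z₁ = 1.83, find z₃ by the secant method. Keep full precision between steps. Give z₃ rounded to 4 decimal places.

f(z_0) = 5.211410, f(z_1) = 6.228013
z_2 = 1.830000 - (6.228013)·(1.830000 - 1.770000)/(6.228013 - (5.211410)) = 1.462422; f(z_2) = 1.132398
z_3 = 1.462422 - (1.132398)·(1.462422 - 1.830000)/(1.132398 - (6.228013)) = 1.380735; f(z_3) = 0.312321

1.3807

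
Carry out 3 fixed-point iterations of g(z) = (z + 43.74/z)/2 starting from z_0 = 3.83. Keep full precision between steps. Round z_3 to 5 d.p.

6.61396

z_1 = g(3.830000) = 7.625183
z_2 = g(7.625183) = 6.680719
z_3 = g(6.680719) = 6.613959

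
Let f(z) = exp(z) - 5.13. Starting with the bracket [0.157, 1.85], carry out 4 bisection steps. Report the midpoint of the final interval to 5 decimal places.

f(0.157000) = -3.960004, f(1.850000) = 1.229820 (opposite signs)
step 1: m = 1.003500, f(m) = -2.402188 < 0 → root in [1.003500, 1.850000]
step 2: m = 1.426750, f(m) = -0.964860 < 0 → root in [1.426750, 1.850000]
step 3: m = 1.638375, f(m) = 0.016799 > 0 → root in [1.426750, 1.638375]
step 4: m = 1.532563, f(m) = -0.499974 < 0 → root in [1.532563, 1.638375]
Midpoint of [1.532563, 1.638375] = 1.585469

1.58547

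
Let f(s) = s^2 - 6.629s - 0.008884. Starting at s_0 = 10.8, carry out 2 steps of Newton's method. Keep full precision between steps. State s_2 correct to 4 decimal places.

f'(s) = 2s - 6.629
s_0 = 10.800000: f = 45.037916, f' = 14.971000 → s_1 = 10.800000 - (45.037916)/(14.971000) = 7.791656
s_1 = 7.791656: f = 9.050133, f' = 8.954312 → s_2 = 7.791656 - (9.050133)/(8.954312) = 6.780955

6.7810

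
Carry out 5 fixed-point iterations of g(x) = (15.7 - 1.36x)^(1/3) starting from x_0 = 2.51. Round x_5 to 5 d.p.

x_1 = g(2.510000) = 2.307499
x_2 = g(2.307499) = 2.324613
x_3 = g(2.324613) = 2.323176
x_4 = g(2.323176) = 2.323297
x_5 = g(2.323297) = 2.323287

2.32329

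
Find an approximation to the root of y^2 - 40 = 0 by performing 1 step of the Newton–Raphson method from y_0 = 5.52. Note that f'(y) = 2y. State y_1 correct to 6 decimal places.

6.383188

y_0 = 5.520000: f = -9.529600, f' = 11.040000 → y_1 = 5.520000 - (-9.529600)/(11.040000) = 6.383188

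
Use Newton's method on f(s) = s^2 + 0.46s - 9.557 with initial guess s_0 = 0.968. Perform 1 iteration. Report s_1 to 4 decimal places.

Newton update: s ← s − f(s)/f'(s).
f'(s) = 2s + 0.46
s_0 = 0.968000: f = -8.174696, f' = 2.396000 → s_1 = 0.968000 - (-8.174696)/(2.396000) = 4.379810

4.3798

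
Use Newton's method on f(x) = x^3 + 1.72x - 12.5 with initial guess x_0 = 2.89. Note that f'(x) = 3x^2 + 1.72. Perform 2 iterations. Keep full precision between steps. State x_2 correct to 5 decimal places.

2.08942

x_0 = 2.890000: f = 16.608369, f' = 26.776300 → x_1 = 2.890000 - (16.608369)/(26.776300) = 2.269736
x_1 = 2.269736: f = 3.096952, f' = 17.175108 → x_2 = 2.269736 - (3.096952)/(17.175108) = 2.089420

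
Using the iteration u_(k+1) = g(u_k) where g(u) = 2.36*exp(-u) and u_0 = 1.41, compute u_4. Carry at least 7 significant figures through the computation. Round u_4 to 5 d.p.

1.26144

u_1 = g(1.410000) = 0.576178
u_2 = g(0.576178) = 1.326420
u_3 = g(1.326420) = 0.626405
u_4 = g(0.626405) = 1.261443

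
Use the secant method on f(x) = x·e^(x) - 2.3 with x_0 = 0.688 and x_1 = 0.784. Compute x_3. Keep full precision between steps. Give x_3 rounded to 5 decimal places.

0.91543

f(x_0) = -0.931064, f(x_1) = -0.582871
x_2 = 0.784000 - (-0.582871)·(0.784000 - 0.688000)/(-0.582871 - (-0.931064)) = 0.944703; f(x_2) = 0.129821
x_3 = 0.944703 - (0.129821)·(0.944703 - 0.784000)/(0.129821 - (-0.582871)) = 0.915430; f(x_3) = -0.013395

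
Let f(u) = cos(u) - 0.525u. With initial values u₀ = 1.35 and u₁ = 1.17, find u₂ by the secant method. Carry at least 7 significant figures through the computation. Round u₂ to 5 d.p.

f(u_0) = -0.489743, f(u_1) = -0.224098
u_2 = 1.170000 - (-0.224098)·(1.170000 - 1.350000)/(-0.224098 - (-0.489743)) = 1.018152; f(u_2) = -0.009590

1.01815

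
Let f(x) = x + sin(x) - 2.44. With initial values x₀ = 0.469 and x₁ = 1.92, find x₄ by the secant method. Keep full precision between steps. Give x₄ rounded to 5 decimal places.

f(x_0) = -1.519006, f(x_1) = 0.419645
x_2 = 1.920000 - (0.419645)·(1.920000 - 0.469000)/(0.419645 - (-1.519006)) = 1.605913; f(x_2) = 0.165296
x_3 = 1.605913 - (0.165296)·(1.605913 - 1.920000)/(0.165296 - (0.419645)) = 1.401794; f(x_3) = -0.052453
x_4 = 1.401794 - (-0.052453)·(1.401794 - 1.605913)/(-0.052453 - (0.165296)) = 1.450964; f(x_4) = 0.003792

1.45096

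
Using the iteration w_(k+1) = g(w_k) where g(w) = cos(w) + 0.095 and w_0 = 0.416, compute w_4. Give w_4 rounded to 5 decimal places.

0.71290

w_1 = g(0.416000) = 1.009713
w_2 = g(1.009713) = 0.627104
w_3 = g(0.627104) = 0.904730
w_4 = g(0.904730) = 0.712898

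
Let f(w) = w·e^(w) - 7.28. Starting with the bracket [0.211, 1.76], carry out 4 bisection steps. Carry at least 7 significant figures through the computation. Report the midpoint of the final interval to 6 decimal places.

f(0.211000) = -7.019433, f(1.760000) = 2.949890 (opposite signs)
step 1: m = 0.985500, f(m) = -4.639697 < 0 → root in [0.985500, 1.760000]
step 2: m = 1.372750, f(m) = -1.862871 < 0 → root in [1.372750, 1.760000]
step 3: m = 1.566375, f(m) = 0.221770 > 0 → root in [1.372750, 1.566375]
step 4: m = 1.469562, f(m) = -0.891323 < 0 → root in [1.469562, 1.566375]
Midpoint of [1.469562, 1.566375] = 1.517969

1.517969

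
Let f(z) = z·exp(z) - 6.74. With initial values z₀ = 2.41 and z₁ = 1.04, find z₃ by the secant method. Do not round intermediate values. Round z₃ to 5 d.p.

f(z_0) = 20.092846, f(z_1) = -3.797614
z_2 = 1.040000 - (-3.797614)·(1.040000 - 2.410000)/(-3.797614 - (20.092846)) = 1.257774; f(z_2) = -2.315673
z_3 = 1.257774 - (-2.315673)·(1.257774 - 1.040000)/(-2.315673 - (-3.797614)) = 1.598067; f(z_3) = 1.159997

1.59807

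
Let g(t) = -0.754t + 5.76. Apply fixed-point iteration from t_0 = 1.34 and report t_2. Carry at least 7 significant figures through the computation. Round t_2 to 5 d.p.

2.17877

t_1 = g(1.340000) = 4.749640
t_2 = g(4.749640) = 2.178771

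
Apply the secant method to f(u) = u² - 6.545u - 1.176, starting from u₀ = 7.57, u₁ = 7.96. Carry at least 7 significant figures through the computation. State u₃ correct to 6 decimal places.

Secant update: u_(k+1) = u_k − f(u_k)·(u_k − u_(k-1))/(f(u_k) − f(u_(k-1))).
f(u_0) = 6.583250, f(u_1) = 10.087400
u_2 = 7.960000 - (10.087400)·(7.960000 - 7.570000)/(10.087400 - (6.583250)) = 6.837307; f(u_2) = 0.822590
u_3 = 6.837307 - (0.822590)·(6.837307 - 7.960000)/(0.822590 - (10.087400)) = 6.737627; f(u_3) = 0.121846

6.737627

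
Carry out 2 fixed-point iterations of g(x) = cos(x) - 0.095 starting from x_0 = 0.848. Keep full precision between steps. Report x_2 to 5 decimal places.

x_1 = g(0.848000) = 0.566484
x_2 = g(0.566484) = 0.748793

0.74879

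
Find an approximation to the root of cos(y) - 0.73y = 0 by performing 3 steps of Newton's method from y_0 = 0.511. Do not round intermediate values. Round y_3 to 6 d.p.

0.876500

Newton update: y ← y − f(y)/f'(y).
f'(y) = -sin(y) - 0.73
y_0 = 0.511000: f = 0.499226, f' = -1.219050 → y_1 = 0.511000 - (0.499226)/(-1.219050) = 0.920521
y_1 = 0.920521: f = -0.066574, f' = -1.525917 → y_2 = 0.920521 - (-0.066574)/(-1.525917) = 0.876892
y_2 = 0.876892: f = -0.000587, f' = -1.498755 → y_3 = 0.876892 - (-0.000587)/(-1.498755) = 0.876500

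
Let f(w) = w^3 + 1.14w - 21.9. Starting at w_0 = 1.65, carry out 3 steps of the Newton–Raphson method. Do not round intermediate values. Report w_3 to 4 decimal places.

f'(w) = 3w^2 + 1.14
w_0 = 1.650000: f = -15.526875, f' = 9.307500 → w_1 = 1.650000 - (-15.526875)/(9.307500) = 3.318211
w_1 = 3.318211: f = 18.418007, f' = 34.171575 → w_2 = 3.318211 - (18.418007)/(34.171575) = 2.779225
w_2 = 2.779225: f = 2.735303, f' = 24.312274 → w_3 = 2.779225 - (2.735303)/(24.312274) = 2.666718

2.6667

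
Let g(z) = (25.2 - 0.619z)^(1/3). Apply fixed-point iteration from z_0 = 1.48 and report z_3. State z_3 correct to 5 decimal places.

2.86145

z_1 = g(1.480000) = 2.895828
z_2 = g(2.895828) = 2.860563
z_3 = g(2.860563) = 2.861452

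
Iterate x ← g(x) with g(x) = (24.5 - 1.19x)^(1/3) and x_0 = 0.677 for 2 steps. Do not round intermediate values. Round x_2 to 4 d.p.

x_1 = g(0.677000) = 2.872202
x_2 = g(2.872202) = 2.762514

2.7625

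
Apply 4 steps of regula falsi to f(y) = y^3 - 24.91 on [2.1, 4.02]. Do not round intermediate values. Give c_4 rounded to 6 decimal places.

2.912579

f(2.100000) = -15.649000, f(4.020000) = 40.054808
step 1: c = 2.639390, f(c) = -6.523006 < 0 → new bracket [2.639390, 4.020000]
step 2: c = 2.832738, f(c) = -2.178963 < 0 → new bracket [2.832738, 4.020000]
step 3: c = 2.893992, f(c) = -0.672259 < 0 → new bracket [2.893992, 4.020000]
step 4: c = 2.912579, f(c) = -0.202260 < 0 → new bracket [2.912579, 4.020000]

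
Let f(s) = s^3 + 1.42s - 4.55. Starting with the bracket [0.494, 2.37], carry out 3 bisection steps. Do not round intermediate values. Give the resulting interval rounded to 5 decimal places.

[1.19750, 1.43200]

f(0.494000) = -3.727966, f(2.370000) = 12.127453 (opposite signs)
step 1: m = 1.432000, f(m) = 0.419934 > 0 → root in [0.494000, 1.432000]
step 2: m = 0.963000, f(m) = -2.289484 < 0 → root in [0.963000, 1.432000]
step 3: m = 1.197500, f(m) = -1.132328 < 0 → root in [1.197500, 1.432000]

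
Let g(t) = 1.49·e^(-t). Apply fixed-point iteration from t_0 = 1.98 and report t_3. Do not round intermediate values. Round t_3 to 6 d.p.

0.443006

t_1 = g(1.980000) = 0.205723
t_2 = g(0.205723) = 1.212947
t_3 = g(1.212947) = 0.443006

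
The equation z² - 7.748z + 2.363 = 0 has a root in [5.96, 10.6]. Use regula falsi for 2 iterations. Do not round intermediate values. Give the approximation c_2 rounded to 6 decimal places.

f(5.960000) = -8.293480, f(10.600000) = 32.594200
step 1: c = 6.901158, f(c) = -3.481193 < 0 → new bracket [6.901158, 10.600000]
step 2: c = 7.258087, f(c) = -1.192828 < 0 → new bracket [7.258087, 10.600000]

7.258087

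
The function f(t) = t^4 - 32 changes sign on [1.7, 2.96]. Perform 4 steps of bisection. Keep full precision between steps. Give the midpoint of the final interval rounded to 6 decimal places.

2.369375

f(1.700000) = -23.647900, f(2.960000) = 44.765635 (opposite signs)
step 1: m = 2.330000, f(m) = -2.527045 < 0 → root in [2.330000, 2.960000]
step 2: m = 2.645000, f(m) = 16.944366 > 0 → root in [2.330000, 2.645000]
step 3: m = 2.487500, f(m) = 6.287090 > 0 → root in [2.330000, 2.487500]
step 4: m = 2.408750, f(m) = 1.664092 > 0 → root in [2.330000, 2.408750]
Midpoint of [2.330000, 2.408750] = 2.369375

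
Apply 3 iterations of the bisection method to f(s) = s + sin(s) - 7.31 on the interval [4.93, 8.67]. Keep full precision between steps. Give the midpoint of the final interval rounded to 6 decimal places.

f(4.930000) = -3.356416, f(8.670000) = 2.045127 (opposite signs)
step 1: m = 6.800000, f(m) = -0.015887 < 0 → root in [6.800000, 8.670000]
step 2: m = 7.735000, f(m) = 1.417930 > 0 → root in [6.800000, 7.735000]
step 3: m = 7.267500, f(m) = 0.790393 > 0 → root in [6.800000, 7.267500]
Midpoint of [6.800000, 7.267500] = 7.033750

7.033750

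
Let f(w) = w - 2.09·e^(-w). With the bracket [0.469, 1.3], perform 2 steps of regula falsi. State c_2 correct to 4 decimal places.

0.8769

f(0.469000) = -0.838562, f(1.300000) = 0.730409
step 1: c = 0.913141, f(c) = 0.074505 > 0 → new bracket [0.469000, 0.913141]
step 2: c = 0.876900, f(c) = 0.007313 > 0 → new bracket [0.469000, 0.876900]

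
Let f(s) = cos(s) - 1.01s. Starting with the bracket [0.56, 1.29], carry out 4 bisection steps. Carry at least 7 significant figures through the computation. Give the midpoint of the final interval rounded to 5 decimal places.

0.71969

f(0.560000) = 0.281655, f(1.290000) = -1.025779 (opposite signs)
step 1: m = 0.925000, f(m) = -0.332415 < 0 → root in [0.560000, 0.925000]
step 2: m = 0.742500, f(m) = -0.013144 < 0 → root in [0.560000, 0.742500]
step 3: m = 0.651250, f(m) = 0.137564 > 0 → root in [0.651250, 0.742500]
step 4: m = 0.696875, f(m) = 0.063008 > 0 → root in [0.696875, 0.742500]
Midpoint of [0.696875, 0.742500] = 0.719688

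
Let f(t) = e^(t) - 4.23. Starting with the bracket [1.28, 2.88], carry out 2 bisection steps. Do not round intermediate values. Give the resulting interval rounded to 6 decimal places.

f(1.280000) = -0.633360, f(2.880000) = 13.584273 (opposite signs)
step 1: m = 2.080000, f(m) = 3.774469 > 0 → root in [1.280000, 2.080000]
step 2: m = 1.680000, f(m) = 1.135556 > 0 → root in [1.280000, 1.680000]

[1.280000, 1.680000]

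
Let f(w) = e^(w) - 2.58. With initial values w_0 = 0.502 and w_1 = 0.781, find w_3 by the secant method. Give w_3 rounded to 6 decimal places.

0.944283

f(w_0) = -0.927978, f(w_1) = -0.396345
w_2 = 0.781000 - (-0.396345)·(0.781000 - 0.502000)/(-0.396345 - (-0.927978)) = 0.989001; f(w_2) = 0.108548
w_3 = 0.989001 - (0.108548)·(0.989001 - 0.781000)/(0.108548 - (-0.396345)) = 0.944283; f(w_3) = -0.009032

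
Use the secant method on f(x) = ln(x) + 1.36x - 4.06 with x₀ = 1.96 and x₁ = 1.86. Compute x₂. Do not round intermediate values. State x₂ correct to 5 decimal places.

f(x_0) = -0.721456, f(x_1) = -0.909824
x_2 = 1.860000 - (-0.909824)·(1.860000 - 1.960000)/(-0.909824 - (-0.721456)) = 2.343003; f(x_2) = -0.022082

2.34300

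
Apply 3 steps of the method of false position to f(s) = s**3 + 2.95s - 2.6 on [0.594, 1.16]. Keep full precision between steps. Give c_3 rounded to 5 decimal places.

0.74147

f(0.594000) = -0.638115, f(1.160000) = 2.382896
step 1: c = 0.713554, f(c) = -0.131704 < 0 → new bracket [0.713554, 1.160000]
step 2: c = 0.736937, f(c) = -0.025824 < 0 → new bracket [0.736937, 1.160000]
step 3: c = 0.741472, f(c) = -0.005009 < 0 → new bracket [0.741472, 1.160000]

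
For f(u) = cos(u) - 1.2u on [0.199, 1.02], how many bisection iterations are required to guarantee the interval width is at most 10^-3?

10

Initial width b − a = 1.02 − 0.199 = 0.821000.
After n steps the width is (b−a)/2^n; need (b−a)/2^n ≤ 10^-3.
So n ≥ log₂(0.821000/10^-3) = log₂(821.0000) ≈ 9.6812.
Hence n = 10.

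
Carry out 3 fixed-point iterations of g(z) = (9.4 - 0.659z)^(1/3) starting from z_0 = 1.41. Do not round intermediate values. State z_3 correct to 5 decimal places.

2.00655

z_1 = g(1.410000) = 2.038489
z_2 = g(2.038489) = 2.004709
z_3 = g(2.004709) = 2.006553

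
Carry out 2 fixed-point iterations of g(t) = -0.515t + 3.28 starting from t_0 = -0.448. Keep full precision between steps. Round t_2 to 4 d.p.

t_1 = g(-0.448000) = 3.510720
t_2 = g(3.510720) = 1.471979

1.4720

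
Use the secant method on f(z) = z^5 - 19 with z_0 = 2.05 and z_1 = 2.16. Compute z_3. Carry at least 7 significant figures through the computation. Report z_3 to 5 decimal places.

1.82510

f(z_0) = 17.205063, f(z_1) = 28.018498
z_2 = 2.160000 - (28.018498)·(2.160000 - 2.050000)/(28.018498 - (17.205063)) = 1.874981; f(z_2) = 4.173111
z_3 = 1.874981 - (4.173111)·(1.874981 - 2.160000)/(4.173111 - (28.018498)) = 1.825101; f(z_3) = 1.250423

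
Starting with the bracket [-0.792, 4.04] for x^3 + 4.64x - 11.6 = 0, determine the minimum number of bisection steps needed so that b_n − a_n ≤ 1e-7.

Initial width b − a = 4.04 − -0.792 = 4.832000.
After n steps the width is (b−a)/2^n; need (b−a)/2^n ≤ 1e-7.
So n ≥ log₂(4.832000/1e-7) = log₂(48320000.0000) ≈ 25.5261.
Hence n = 26.

26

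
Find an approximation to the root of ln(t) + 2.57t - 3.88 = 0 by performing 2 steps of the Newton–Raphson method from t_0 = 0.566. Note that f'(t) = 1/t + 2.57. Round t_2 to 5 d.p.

t_0 = 0.566000: f = -2.994541, f' = 4.336784 → t_1 = 0.566000 - (-2.994541)/(4.336784) = 1.256498
t_1 = 1.256498: f = -0.422471, f' = 3.365863 → t_2 = 1.256498 - (-0.422471)/(3.365863) = 1.382015

1.38201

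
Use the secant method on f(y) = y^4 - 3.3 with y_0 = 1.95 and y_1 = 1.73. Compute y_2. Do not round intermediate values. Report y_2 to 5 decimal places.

Secant update: y_(k+1) = y_k − f(y_k)·(y_k − y_(k-1))/(f(y_k) − f(y_(k-1))).
f(y_0) = 11.159006, f(y_1) = 5.657450
y_2 = 1.730000 - (5.657450)·(1.730000 - 1.950000)/(5.657450 - (11.159006)) = 1.503766; f(y_2) = 1.813533

1.50377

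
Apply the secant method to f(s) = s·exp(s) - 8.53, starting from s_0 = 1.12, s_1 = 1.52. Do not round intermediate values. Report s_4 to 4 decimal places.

f(s_0) = -5.097363, f(s_1) = -1.580218
s_2 = 1.520000 - (-1.580218)·(1.520000 - 1.120000)/(-1.580218 - (-5.097363)) = 1.699716; f(s_2) = 0.771513
s_3 = 1.699716 - (0.771513)·(1.699716 - 1.520000)/(0.771513 - (-1.580218)) = 1.640758; f(s_3) = -0.065200
s_4 = 1.640758 - (-0.065200)·(1.640758 - 1.699716)/(-0.065200 - (0.771513)) = 1.645352; f(s_4) = -0.002410

1.6454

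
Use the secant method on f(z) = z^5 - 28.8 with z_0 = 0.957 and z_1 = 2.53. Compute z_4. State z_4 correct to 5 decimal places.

f(z_0) = -27.997288, f(z_1) = 74.857948
z_2 = 2.530000 - (74.857948)·(2.530000 - 0.957000)/(74.857948 - (-27.997288)) = 1.385172; f(z_2) = -23.700606
z_3 = 1.385172 - (-23.700606)·(1.385172 - 2.530000)/(-23.700606 - (74.857948)) = 1.660471; f(z_3) = -16.177159
z_4 = 1.660471 - (-16.177159)·(1.660471 - 1.385172)/(-16.177159 - (-23.700606)) = 2.252429; f(z_4) = 29.177012

2.25243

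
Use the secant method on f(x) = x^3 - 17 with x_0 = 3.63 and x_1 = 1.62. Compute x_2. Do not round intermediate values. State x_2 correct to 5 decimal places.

f(x_0) = 30.832147, f(x_1) = -12.748472
x_2 = 1.620000 - (-12.748472)·(1.620000 - 3.630000)/(-12.748472 - (30.832147)) = 2.207978; f(x_2) = -6.235744

2.20798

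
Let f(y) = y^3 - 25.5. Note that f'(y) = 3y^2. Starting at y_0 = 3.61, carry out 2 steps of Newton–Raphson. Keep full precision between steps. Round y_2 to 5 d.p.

Newton update: y ← y − f(y)/f'(y).
y_0 = 3.610000: f = 21.545881, f' = 39.096300 → y_1 = 3.610000 - (21.545881)/(39.096300) = 3.058902
y_1 = 3.058902: f = 3.121792, f' = 28.070650 → y_2 = 3.058902 - (3.121792)/(28.070650) = 2.947690

2.94769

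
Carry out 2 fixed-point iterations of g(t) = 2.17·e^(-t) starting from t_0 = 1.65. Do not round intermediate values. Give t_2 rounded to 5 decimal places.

1.43044

t_1 = g(1.650000) = 0.416748
t_2 = g(0.416748) = 1.430435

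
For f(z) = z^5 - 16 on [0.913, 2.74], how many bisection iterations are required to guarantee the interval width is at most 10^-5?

18

Initial width b − a = 2.74 − 0.913 = 1.827000.
After n steps the width is (b−a)/2^n; need (b−a)/2^n ≤ 10^-5.
So n ≥ log₂(1.827000/10^-5) = log₂(182700.0000) ≈ 17.4791.
Hence n = 18.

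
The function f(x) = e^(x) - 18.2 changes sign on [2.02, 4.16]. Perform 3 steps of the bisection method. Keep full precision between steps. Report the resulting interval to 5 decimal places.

[2.82250, 3.09000]

f(2.020000) = -10.661675, f(4.160000) = 45.871523 (opposite signs)
step 1: m = 3.090000, f(m) = 3.777078 > 0 → root in [2.020000, 3.090000]
step 2: m = 2.555000, f(m) = -5.328700 < 0 → root in [2.555000, 3.090000]
step 3: m = 2.822500, f(m) = -1.381155 < 0 → root in [2.822500, 3.090000]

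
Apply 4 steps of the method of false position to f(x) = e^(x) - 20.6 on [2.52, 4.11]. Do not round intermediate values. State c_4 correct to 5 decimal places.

f(2.520000) = -8.171403, f(4.110000) = 40.346718
step 1: c = 2.787787, f(c) = -4.354967 < 0 → new bracket [2.787787, 4.110000]
step 2: c = 2.916601, f(c) = -2.121628 < 0 → new bracket [2.916601, 4.110000]
step 3: c = 2.976221, f(c) = -0.986450 < 0 → new bracket [2.976221, 4.110000]
step 4: c = 3.003279, f(c) = -0.448490 < 0 → new bracket [3.003279, 4.110000]

3.00328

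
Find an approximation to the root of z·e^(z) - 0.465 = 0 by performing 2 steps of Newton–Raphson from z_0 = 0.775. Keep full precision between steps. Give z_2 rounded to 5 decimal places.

0.34581

f'(z) = (z + 1)·e^(z)
z_0 = 0.775000: f = 1.217209, f' = 3.852801 → z_1 = 0.775000 - (1.217209)/(3.852801) = 0.459072
z_1 = 0.459072: f = 0.261529, f' = 2.309133 → z_2 = 0.459072 - (0.261529)/(2.309133) = 0.345813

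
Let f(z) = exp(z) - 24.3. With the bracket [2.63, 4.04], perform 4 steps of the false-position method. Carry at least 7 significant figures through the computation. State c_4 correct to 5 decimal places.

3.17941

f(2.630000) = -10.426230, f(4.040000) = 32.526343
step 1: c = 2.972261, f(c) = -4.763962 < 0 → new bracket [2.972261, 4.040000]
step 2: c = 3.108668, f(c) = -1.908798 < 0 → new bracket [3.108668, 4.040000]
step 3: c = 3.160293, f(c) = -0.722487 < 0 → new bracket [3.160293, 4.040000]
step 4: c = 3.179409, f(c) = -0.267450 < 0 → new bracket [3.179409, 4.040000]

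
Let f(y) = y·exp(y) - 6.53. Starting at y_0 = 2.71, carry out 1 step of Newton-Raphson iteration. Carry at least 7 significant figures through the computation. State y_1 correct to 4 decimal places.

2.0967

Newton update: y ← y − f(y)/f'(y).
f'(y) = (y + 1)·exp(y)
y_0 = 2.710000: f = 34.199337, f' = 55.758612 → y_1 = 2.710000 - (34.199337)/(55.758612) = 2.096654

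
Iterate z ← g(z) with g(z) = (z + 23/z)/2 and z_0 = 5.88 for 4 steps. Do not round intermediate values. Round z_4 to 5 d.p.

z_1 = g(5.880000) = 4.895782
z_2 = g(4.895782) = 4.796852
z_3 = g(4.796852) = 4.795832
z_4 = g(4.795832) = 4.795832

4.79583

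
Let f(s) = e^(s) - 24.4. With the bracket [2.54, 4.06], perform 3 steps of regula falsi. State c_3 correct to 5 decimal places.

3.15705

False-position update: c = (a·f(b) − b·f(a))/(f(b) − f(a)); replace the endpoint whose sign matches f(c).
f(2.540000) = -11.720329, f(4.060000) = 33.574311
step 1: c = 2.933311, f(c) = -5.610251 < 0 → new bracket [2.933311, 4.060000]
step 2: c = 3.094625, f(c) = -2.321040 < 0 → new bracket [3.094625, 4.060000]
step 3: c = 3.157048, f(c) = -0.898893 < 0 → new bracket [3.157048, 4.060000]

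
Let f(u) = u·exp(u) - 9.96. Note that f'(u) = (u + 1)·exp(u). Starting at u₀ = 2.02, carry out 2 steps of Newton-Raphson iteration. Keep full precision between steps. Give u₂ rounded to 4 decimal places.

u_0 = 2.020000: f = 5.267416, f' = 22.765741 → u_1 = 2.020000 - (5.267416)/(22.765741) = 1.788625
u_1 = 1.788625: f = 0.738169, f' = 16.679394 → u_2 = 1.788625 - (0.738169)/(16.679394) = 1.744369

1.7444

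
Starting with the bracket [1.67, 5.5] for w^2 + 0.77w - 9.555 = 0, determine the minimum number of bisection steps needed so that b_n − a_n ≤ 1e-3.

12

Initial width b − a = 5.5 − 1.67 = 3.830000.
After n steps the width is (b−a)/2^n; need (b−a)/2^n ≤ 1e-3.
So n ≥ log₂(3.830000/1e-3) = log₂(3830.0000) ≈ 11.9031.
Hence n = 12.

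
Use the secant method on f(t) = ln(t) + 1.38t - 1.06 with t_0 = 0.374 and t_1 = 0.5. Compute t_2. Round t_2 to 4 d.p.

f(t_0) = -1.527379, f(t_1) = -1.063147
t_2 = 0.500000 - (-1.063147)·(0.500000 - 0.374000)/(-1.063147 - (-1.527379)) = 0.788555; f(t_2) = -0.209347

0.7886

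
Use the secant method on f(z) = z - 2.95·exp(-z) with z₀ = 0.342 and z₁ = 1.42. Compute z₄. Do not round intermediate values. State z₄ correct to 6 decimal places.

1.041430

f(z_0) = -1.753527, f(z_1) = 0.706944
z_2 = 1.420000 - (0.706944)·(1.420000 - 0.342000)/(0.706944 - (-1.753527)) = 1.110269; f(z_2) = 0.138331
z_3 = 1.110269 - (0.138331)·(1.110269 - 1.420000)/(0.138331 - (0.706944)) = 1.034918; f(z_3) = -0.013086
z_4 = 1.034918 - (-0.013086)·(1.034918 - 1.110269)/(-0.013086 - (0.138331)) = 1.041430; f(z_4) = 0.000229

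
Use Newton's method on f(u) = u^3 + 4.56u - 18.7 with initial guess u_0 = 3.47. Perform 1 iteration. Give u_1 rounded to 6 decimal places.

Newton update: u ← u − f(u)/f'(u).
f'(u) = 3u^2 + 4.56
u_0 = 3.470000: f = 38.905123, f' = 40.682700 → u_1 = 3.470000 - (38.905123)/(40.682700) = 2.513694

2.513694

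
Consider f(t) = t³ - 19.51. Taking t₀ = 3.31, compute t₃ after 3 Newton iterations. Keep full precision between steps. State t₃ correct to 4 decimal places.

f'(t) = 3t²
t_0 = 3.310000: f = 16.754691, f' = 32.868300 → t_1 = 3.310000 - (16.754691)/(32.868300) = 2.800248
t_1 = 2.800248: f = 2.447827, f' = 23.524162 → t_2 = 2.800248 - (2.447827)/(23.524162) = 2.696192
t_2 = 2.696192: f = 0.089833, f' = 21.808352 → t_3 = 2.696192 - (0.089833)/(21.808352) = 2.692073

2.6921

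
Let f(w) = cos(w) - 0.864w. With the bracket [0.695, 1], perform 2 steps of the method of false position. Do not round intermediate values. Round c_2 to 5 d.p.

0.80331

f(0.695000) = 0.167574, f(1.000000) = -0.323698
step 1: c = 0.799036, f(c) = 0.007031 > 0 → new bracket [0.799036, 1.000000]
step 2: c = 0.803308, f(c) = 0.000271 > 0 → new bracket [0.803308, 1.000000]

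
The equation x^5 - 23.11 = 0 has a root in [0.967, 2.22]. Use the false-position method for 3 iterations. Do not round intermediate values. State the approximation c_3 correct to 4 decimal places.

f(0.967000) = -22.264463, f(2.220000) = 30.811861
step 1: c = 1.492609, f(c) = -15.701510 < 0 → new bracket [1.492609, 2.220000]
step 2: c = 1.738154, f(c) = -7.244958 < 0 → new bracket [1.738154, 2.220000]
step 3: c = 1.829884, f(c) = -2.592812 < 0 → new bracket [1.829884, 2.220000]

1.8299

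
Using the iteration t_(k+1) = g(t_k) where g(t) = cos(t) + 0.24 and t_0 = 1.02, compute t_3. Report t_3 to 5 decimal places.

t_1 = g(1.020000) = 0.763366
t_2 = g(0.763366) = 0.962513
t_3 = g(0.962513) = 0.811460

0.81146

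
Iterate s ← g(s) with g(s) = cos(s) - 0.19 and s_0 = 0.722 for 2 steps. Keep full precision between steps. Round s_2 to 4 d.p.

s_1 = g(0.722000) = 0.560485
s_2 = g(0.560485) = 0.656997

0.6570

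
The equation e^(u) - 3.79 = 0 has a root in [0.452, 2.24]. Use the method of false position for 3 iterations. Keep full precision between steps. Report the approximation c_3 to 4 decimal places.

1.2733

f(0.452000) = -2.218548, f(2.240000) = 5.603331
step 1: c = 0.959137, f(c) = -1.180557 < 0 → new bracket [0.959137, 2.240000]
step 2: c = 1.182037, f(c) = -0.528989 < 0 → new bracket [1.182037, 2.240000]
step 3: c = 1.273300, f(c) = -0.217378 < 0 → new bracket [1.273300, 2.240000]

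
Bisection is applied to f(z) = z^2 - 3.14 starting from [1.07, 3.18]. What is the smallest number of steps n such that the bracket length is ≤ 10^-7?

Initial width b − a = 3.18 − 1.07 = 2.110000.
After n steps the width is (b−a)/2^n; need (b−a)/2^n ≤ 10^-7.
So n ≥ log₂(2.110000/10^-7) = log₂(21100000.0000) ≈ 24.3307.
Hence n = 25.

25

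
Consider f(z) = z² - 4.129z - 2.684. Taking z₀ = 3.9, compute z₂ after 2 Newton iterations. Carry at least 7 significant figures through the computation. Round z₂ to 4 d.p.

4.7055

f'(z) = 2z - 4.129
z_0 = 3.900000: f = -3.577100, f' = 3.671000 → z_1 = 3.900000 - (-3.577100)/(3.671000) = 4.874421
z_1 = 4.874421: f = 0.949497, f' = 5.619842 → z_2 = 4.874421 - (0.949497)/(5.619842) = 4.705467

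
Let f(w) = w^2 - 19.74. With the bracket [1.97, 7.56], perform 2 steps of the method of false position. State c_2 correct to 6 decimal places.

4.217746

f(1.970000) = -15.859100, f(7.560000) = 37.413600
step 1: c = 3.634124, f(c) = -6.533144 < 0 → new bracket [3.634124, 7.560000]
step 2: c = 4.217746, f(c) = -1.950615 < 0 → new bracket [4.217746, 7.560000]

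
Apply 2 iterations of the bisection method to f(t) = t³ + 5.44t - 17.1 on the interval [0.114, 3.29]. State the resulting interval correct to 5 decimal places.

f(0.114000) = -16.478358, f(3.290000) = 36.408889 (opposite signs)
step 1: m = 1.702000, f(m) = -2.910760 < 0 → root in [1.702000, 3.290000]
step 2: m = 2.496000, f(m) = 12.028360 > 0 → root in [1.702000, 2.496000]

[1.70200, 2.49600]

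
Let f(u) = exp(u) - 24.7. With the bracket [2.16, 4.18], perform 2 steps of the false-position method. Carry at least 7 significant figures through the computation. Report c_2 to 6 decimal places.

3.001964

f(2.160000) = -16.028862, f(4.180000) = 40.665853
step 1: c = 2.731099, f(c) = -9.350251 < 0 → new bracket [2.731099, 4.180000]
step 2: c = 3.001964, f(c) = -4.574984 < 0 → new bracket [3.001964, 4.180000]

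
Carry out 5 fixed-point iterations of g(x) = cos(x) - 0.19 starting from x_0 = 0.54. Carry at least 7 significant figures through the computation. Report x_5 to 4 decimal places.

0.6278

x_1 = g(0.540000) = 0.667709
x_2 = g(0.667709) = 0.595242
x_3 = g(0.595242) = 0.638013
x_4 = g(0.638013) = 0.613281
x_5 = g(0.613281) = 0.627764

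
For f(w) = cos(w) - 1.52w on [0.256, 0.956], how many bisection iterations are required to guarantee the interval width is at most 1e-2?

Initial width b − a = 0.956 − 0.256 = 0.700000.
After n steps the width is (b−a)/2^n; need (b−a)/2^n ≤ 1e-2.
So n ≥ log₂(0.700000/1e-2) = log₂(70.0000) ≈ 6.1293.
Hence n = 7.

7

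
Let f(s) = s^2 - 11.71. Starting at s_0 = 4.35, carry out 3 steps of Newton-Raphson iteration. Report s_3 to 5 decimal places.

Newton update: s ← s − f(s)/f'(s).
f'(s) = 2s
s_0 = 4.350000: f = 7.212500, f' = 8.700000 → s_1 = 4.350000 - (7.212500)/(8.700000) = 3.520977
s_1 = 3.520977: f = 0.687279, f' = 7.041954 → s_2 = 3.520977 - (0.687279)/(7.041954) = 3.423379
s_2 = 3.423379: f = 0.009525, f' = 6.846758 → s_3 = 3.423379 - (0.009525)/(6.846758) = 3.421988

3.42199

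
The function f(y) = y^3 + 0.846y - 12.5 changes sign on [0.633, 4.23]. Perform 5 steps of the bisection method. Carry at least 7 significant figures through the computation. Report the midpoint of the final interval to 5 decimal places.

2.15048

f(0.633000) = -11.710846, f(4.230000) = 66.765547 (opposite signs)
step 1: m = 2.431500, f(m) = 3.932544 > 0 → root in [0.633000, 2.431500]
step 2: m = 1.532250, f(m) = -7.606315 < 0 → root in [1.532250, 2.431500]
step 3: m = 1.981875, f(m) = -3.038869 < 0 → root in [1.981875, 2.431500]
step 4: m = 2.206688, f(m) = 0.112256 > 0 → root in [1.981875, 2.206688]
step 5: m = 2.094281, f(m) = -1.542691 < 0 → root in [2.094281, 2.206688]
Midpoint of [2.094281, 2.206688] = 2.150484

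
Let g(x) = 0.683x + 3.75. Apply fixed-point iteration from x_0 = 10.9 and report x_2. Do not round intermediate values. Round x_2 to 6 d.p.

11.395980

x_1 = g(10.900000) = 11.194700
x_2 = g(11.194700) = 11.395980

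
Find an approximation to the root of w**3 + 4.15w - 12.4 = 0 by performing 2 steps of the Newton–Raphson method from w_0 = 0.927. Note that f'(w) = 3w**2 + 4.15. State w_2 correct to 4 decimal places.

w_0 = 0.927000: f = -7.756352, f' = 6.727987 → w_1 = 0.927000 - (-7.756352)/(6.727987) = 2.079849
w_1 = 2.079849: f = 5.228323, f' = 17.127314 → w_2 = 2.079849 - (5.228323)/(17.127314) = 1.774587

1.7746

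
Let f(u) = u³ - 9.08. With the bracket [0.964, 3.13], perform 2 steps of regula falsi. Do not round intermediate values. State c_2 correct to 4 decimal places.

f(0.964000) = -8.184159, f(3.130000) = 21.584297
step 1: c = 1.559492, f(c) = -5.287289 < 0 → new bracket [1.559492, 3.130000]
step 2: c = 1.868508, f(c) = -2.556442 < 0 → new bracket [1.868508, 3.130000]

1.8685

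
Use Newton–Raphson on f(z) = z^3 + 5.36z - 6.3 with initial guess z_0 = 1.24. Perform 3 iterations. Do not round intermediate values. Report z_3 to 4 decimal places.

0.9928

Newton update: z ← z − f(z)/f'(z).
f'(z) = 3z^2 + 5.36
z_0 = 1.240000: f = 2.253024, f' = 9.972800 → z_1 = 1.240000 - (2.253024)/(9.972800) = 1.014083
z_1 = 1.014083: f = 0.178333, f' = 8.445094 → z_2 = 1.014083 - (0.178333)/(8.445094) = 0.992966
z_2 = 0.992966: f = 0.001347, f' = 8.317947 → z_3 = 0.992966 - (0.001347)/(8.317947) = 0.992804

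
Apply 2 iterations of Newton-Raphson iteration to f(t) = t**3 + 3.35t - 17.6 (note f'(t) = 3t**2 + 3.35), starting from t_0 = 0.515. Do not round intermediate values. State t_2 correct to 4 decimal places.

3.0090

Newton update: t ← t − f(t)/f'(t).
t_0 = 0.515000: f = -15.738159, f' = 4.145675 → t_1 = 0.515000 - (-15.738159)/(4.145675) = 4.311284
t_1 = 4.311284: f = 76.977361, f' = 59.111506 → t_2 = 4.311284 - (76.977361)/(59.111506) = 3.009044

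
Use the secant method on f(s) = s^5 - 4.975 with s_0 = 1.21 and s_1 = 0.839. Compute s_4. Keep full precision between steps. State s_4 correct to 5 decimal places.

f(s_0) = -2.381258, f(s_1) = -4.559271
s_2 = 0.839000 - (-4.559271)·(0.839000 - 1.210000)/(-4.559271 - (-2.381258)) = 1.615620; f(s_2) = 6.032696
s_3 = 1.615620 - (6.032696)·(1.615620 - 0.839000)/(6.032696 - (-4.559271)) = 1.173293; f(s_3) = -2.751523
s_4 = 1.173293 - (-2.751523)·(1.173293 - 1.615620)/(-2.751523 - (6.032696)) = 1.311845; f(s_4) = -1.089801

1.31185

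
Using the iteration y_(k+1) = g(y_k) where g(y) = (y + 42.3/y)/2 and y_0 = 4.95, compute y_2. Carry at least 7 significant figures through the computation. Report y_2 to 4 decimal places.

6.5083

y_1 = g(4.950000) = 6.747727
y_2 = g(6.747727) = 6.508252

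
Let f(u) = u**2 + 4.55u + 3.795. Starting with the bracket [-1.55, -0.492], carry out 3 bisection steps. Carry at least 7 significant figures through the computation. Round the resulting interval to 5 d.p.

f(-1.550000) = -0.855000, f(-0.492000) = 1.798464 (opposite signs)
step 1: m = -1.021000, f(m) = 0.191891 > 0 → root in [-1.550000, -1.021000]
step 2: m = -1.285500, f(m) = -0.401515 < 0 → root in [-1.285500, -1.021000]
step 3: m = -1.153250, f(m) = -0.122302 < 0 → root in [-1.153250, -1.021000]

[-1.15325, -1.02100]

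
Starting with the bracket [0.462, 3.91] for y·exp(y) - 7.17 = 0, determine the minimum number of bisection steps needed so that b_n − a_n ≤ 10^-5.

19

Initial width b − a = 3.91 − 0.462 = 3.448000.
After n steps the width is (b−a)/2^n; need (b−a)/2^n ≤ 10^-5.
So n ≥ log₂(3.448000/10^-5) = log₂(344800.0000) ≈ 18.3954.
Hence n = 19.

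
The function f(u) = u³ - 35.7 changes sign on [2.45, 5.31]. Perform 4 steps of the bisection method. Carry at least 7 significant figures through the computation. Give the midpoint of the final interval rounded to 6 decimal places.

3.254375

f(2.450000) = -20.993875, f(5.310000) = 114.021291 (opposite signs)
step 1: m = 3.880000, f(m) = 22.711072 > 0 → root in [2.450000, 3.880000]
step 2: m = 3.165000, f(m) = -3.995483 < 0 → root in [3.165000, 3.880000]
step 3: m = 3.522500, f(m) = 8.007202 > 0 → root in [3.165000, 3.522500]
step 4: m = 3.343750, f(m) = 1.685345 > 0 → root in [3.165000, 3.343750]
Midpoint of [3.165000, 3.343750] = 3.254375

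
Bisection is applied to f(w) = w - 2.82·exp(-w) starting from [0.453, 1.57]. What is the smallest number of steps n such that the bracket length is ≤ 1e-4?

Initial width b − a = 1.57 − 0.453 = 1.117000.
After n steps the width is (b−a)/2^n; need (b−a)/2^n ≤ 1e-4.
So n ≥ log₂(1.117000/1e-4) = log₂(11170.0000) ≈ 13.4473.
Hence n = 14.

14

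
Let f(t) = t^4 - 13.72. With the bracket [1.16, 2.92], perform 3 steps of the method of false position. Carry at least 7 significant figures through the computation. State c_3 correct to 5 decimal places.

f(1.160000) = -11.909361, f(2.920000) = 58.979497
step 1: c = 1.455681, f(c) = -9.229811 < 0 → new bracket [1.455681, 2.920000]
step 2: c = 1.653827, f(c) = -6.238995 < 0 → new bracket [1.653827, 2.920000]
step 3: c = 1.774953, f(c) = -3.794624 < 0 → new bracket [1.774953, 2.920000]

1.77495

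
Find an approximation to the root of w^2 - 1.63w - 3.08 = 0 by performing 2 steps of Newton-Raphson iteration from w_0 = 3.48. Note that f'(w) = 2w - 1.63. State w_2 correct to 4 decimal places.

2.7525

w_0 = 3.480000: f = 3.358000, f' = 5.330000 → w_1 = 3.480000 - (3.358000)/(5.330000) = 2.849981
w_1 = 2.849981: f = 0.396924, f' = 4.069962 → w_2 = 2.849981 - (0.396924)/(4.069962) = 2.752456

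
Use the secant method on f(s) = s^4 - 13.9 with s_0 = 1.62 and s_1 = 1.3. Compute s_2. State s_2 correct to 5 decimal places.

2.17664

f(s_0) = -7.012525, f(s_1) = -11.043900
s_2 = 1.300000 - (-11.043900)·(1.300000 - 1.620000)/(-11.043900 - (-7.012525)) = 2.176636; f(s_2) = 8.546213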